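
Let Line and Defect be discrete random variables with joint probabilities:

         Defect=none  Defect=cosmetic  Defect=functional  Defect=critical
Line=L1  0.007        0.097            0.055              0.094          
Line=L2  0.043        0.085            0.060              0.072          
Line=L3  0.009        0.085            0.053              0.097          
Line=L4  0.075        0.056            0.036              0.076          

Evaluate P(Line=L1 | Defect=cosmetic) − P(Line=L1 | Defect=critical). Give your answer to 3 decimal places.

0.023

P(Defect=cosmetic) = 0.097 + 0.085 + 0.085 + 0.056 = 0.323; P(Line=L1 | Defect=cosmetic) = 0.097/0.323 = 0.3003.
P(Defect=critical) = 0.094 + 0.072 + 0.097 + 0.076 = 0.339; P(Line=L1 | Defect=critical) = 0.094/0.339 = 0.2773.
Difference = 0.023.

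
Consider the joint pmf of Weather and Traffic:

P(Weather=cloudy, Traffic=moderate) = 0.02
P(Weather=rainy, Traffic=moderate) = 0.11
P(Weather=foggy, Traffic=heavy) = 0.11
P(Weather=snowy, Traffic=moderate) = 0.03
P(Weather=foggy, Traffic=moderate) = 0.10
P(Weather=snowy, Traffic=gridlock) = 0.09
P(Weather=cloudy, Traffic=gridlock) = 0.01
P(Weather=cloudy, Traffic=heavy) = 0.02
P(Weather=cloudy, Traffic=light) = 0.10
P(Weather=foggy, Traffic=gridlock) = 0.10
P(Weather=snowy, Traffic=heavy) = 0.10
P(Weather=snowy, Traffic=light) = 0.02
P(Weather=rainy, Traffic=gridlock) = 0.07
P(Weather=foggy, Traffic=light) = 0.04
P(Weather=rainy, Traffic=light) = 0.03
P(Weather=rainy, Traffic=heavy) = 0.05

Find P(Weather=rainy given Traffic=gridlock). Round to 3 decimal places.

0.259

P(Traffic=gridlock) = 0.01 + 0.07 + 0.09 + 0.10 = 0.27.
P(Weather=rainy | Traffic=gridlock) = 0.07/0.27 = 0.259.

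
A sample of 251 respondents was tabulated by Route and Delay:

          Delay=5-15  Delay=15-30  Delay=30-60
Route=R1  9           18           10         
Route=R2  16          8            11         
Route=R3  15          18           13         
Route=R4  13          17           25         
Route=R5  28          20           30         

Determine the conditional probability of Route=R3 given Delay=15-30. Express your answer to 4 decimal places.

Total with Delay=15-30: 18 + 8 + 18 + 17 + 20 = 81.
P(Route=R3 | Delay=15-30) = 18/81 = 0.2222.

0.2222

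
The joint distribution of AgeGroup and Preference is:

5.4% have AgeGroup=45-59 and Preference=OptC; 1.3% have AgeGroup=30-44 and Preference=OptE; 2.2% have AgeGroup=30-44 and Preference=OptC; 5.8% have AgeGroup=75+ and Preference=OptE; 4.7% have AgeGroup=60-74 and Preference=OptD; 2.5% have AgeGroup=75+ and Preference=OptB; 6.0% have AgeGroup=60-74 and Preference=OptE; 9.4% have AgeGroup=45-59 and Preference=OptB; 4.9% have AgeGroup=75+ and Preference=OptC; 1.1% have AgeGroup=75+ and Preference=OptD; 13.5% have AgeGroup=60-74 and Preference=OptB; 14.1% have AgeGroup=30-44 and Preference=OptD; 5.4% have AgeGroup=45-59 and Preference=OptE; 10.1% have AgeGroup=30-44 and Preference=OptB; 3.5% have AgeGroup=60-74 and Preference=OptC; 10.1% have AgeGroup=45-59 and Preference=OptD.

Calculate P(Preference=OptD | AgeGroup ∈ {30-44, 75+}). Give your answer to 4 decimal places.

0.3619

P(AgeGroup=30-44) = 0.101 + 0.022 + 0.141 + 0.013 = 0.277.
P(AgeGroup=75+) = 0.025 + 0.049 + 0.011 + 0.058 = 0.143.
P(AgeGroup ∈ {30-44, 75+}) = 0.277 + 0.143 = 0.420; P(Preference=OptD, AgeGroup ∈ {30-44, 75+}) = 0.141 + 0.011 = 0.152.
P(Preference=OptD | AgeGroup ∈ {30-44, 75+}) = 0.152/0.420 = 0.3619.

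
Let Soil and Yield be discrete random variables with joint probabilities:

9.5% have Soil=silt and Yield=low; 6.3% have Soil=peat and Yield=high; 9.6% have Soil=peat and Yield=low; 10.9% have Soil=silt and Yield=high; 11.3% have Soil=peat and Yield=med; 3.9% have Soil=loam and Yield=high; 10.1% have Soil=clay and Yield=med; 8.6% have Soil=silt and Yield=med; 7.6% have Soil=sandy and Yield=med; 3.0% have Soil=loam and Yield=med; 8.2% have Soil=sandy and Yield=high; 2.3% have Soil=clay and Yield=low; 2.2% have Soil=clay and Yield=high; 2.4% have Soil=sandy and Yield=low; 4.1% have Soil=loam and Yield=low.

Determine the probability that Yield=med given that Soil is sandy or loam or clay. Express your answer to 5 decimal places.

0.47260

P(Soil=sandy) = 0.024 + 0.076 + 0.082 = 0.182.
P(Soil=loam) = 0.041 + 0.030 + 0.039 = 0.110.
P(Soil=clay) = 0.023 + 0.101 + 0.022 = 0.146.
P(Soil ∈ {sandy, loam, clay}) = 0.182 + 0.110 + 0.146 = 0.438; P(Yield=med, Soil ∈ {sandy, loam, clay}) = 0.076 + 0.030 + 0.101 = 0.207.
P(Yield=med | Soil ∈ {sandy, loam, clay}) = 0.207/0.438 = 0.47260.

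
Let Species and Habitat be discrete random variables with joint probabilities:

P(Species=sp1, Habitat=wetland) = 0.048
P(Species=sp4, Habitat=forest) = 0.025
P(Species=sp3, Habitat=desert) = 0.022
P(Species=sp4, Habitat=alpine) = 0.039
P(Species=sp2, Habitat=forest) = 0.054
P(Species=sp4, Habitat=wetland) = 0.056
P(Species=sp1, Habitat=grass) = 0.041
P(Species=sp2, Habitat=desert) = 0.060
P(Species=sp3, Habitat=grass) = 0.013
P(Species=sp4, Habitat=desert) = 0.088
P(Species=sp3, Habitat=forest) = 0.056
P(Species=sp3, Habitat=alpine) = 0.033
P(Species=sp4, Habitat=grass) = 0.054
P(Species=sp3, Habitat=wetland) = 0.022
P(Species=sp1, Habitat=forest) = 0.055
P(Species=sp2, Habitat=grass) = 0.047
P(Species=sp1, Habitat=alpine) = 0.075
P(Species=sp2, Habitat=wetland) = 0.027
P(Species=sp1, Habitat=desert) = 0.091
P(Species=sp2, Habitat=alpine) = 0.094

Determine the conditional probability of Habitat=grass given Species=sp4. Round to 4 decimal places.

0.2061

P(Species=sp4) = 0.025 + 0.054 + 0.056 + 0.088 + 0.039 = 0.262.
P(Habitat=grass | Species=sp4) = 0.054/0.262 = 0.2061.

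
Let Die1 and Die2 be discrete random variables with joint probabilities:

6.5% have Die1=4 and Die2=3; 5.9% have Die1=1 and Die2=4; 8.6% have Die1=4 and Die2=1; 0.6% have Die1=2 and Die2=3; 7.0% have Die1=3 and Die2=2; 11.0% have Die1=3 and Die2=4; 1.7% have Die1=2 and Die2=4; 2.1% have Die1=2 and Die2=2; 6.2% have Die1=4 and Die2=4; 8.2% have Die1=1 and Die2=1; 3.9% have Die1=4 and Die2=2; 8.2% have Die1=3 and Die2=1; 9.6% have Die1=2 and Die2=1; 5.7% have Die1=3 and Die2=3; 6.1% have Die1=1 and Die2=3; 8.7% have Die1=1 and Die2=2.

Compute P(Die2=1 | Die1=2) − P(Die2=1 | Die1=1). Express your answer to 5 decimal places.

0.40198

P(Die1=2) = 0.096 + 0.021 + 0.006 + 0.017 = 0.140; P(Die2=1 | Die1=2) = 0.096/0.140 = 0.685714.
P(Die1=1) = 0.082 + 0.087 + 0.061 + 0.059 = 0.289; P(Die2=1 | Die1=1) = 0.082/0.289 = 0.283737.
Difference = 0.40198.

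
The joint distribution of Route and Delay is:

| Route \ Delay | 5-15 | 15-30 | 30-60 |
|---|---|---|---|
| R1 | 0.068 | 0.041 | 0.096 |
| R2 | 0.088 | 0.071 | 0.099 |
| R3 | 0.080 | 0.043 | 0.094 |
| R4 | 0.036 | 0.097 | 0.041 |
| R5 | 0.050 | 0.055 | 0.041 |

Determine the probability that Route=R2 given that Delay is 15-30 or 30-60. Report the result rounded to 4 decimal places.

P(Delay=15-30) = 0.041 + 0.071 + 0.043 + 0.097 + 0.055 = 0.307.
P(Delay=30-60) = 0.096 + 0.099 + 0.094 + 0.041 + 0.041 = 0.371.
P(Delay ∈ {15-30, 30-60}) = 0.307 + 0.371 = 0.678; P(Route=R2, Delay ∈ {15-30, 30-60}) = 0.071 + 0.099 = 0.170.
P(Route=R2 | Delay ∈ {15-30, 30-60}) = 0.170/0.678 = 0.2507.

0.2507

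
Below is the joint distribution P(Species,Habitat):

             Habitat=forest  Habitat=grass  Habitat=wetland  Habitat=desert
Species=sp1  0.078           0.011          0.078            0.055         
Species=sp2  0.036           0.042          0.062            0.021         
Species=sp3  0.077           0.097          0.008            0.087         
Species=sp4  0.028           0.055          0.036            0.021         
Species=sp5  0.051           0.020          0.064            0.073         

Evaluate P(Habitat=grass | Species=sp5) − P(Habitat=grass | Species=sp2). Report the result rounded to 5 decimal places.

P(Species=sp5) = 0.051 + 0.020 + 0.064 + 0.073 = 0.208; P(Habitat=grass | Species=sp5) = 0.020/0.208 = 0.096154.
P(Species=sp2) = 0.036 + 0.042 + 0.062 + 0.021 = 0.161; P(Habitat=grass | Species=sp2) = 0.042/0.161 = 0.260870.
Difference = -0.16472.

-0.16472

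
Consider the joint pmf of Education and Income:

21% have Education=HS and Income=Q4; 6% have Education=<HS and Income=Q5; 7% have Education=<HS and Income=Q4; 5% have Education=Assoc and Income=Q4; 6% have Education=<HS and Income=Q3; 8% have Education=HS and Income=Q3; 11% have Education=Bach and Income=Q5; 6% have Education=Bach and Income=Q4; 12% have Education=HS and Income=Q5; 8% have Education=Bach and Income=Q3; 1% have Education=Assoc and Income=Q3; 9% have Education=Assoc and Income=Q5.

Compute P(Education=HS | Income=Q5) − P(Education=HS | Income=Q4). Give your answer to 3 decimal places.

-0.223

P(Income=Q5) = 0.06 + 0.12 + 0.09 + 0.11 = 0.38; P(Education=HS | Income=Q5) = 0.12/0.38 = 0.3158.
P(Income=Q4) = 0.07 + 0.21 + 0.05 + 0.06 = 0.39; P(Education=HS | Income=Q4) = 0.21/0.39 = 0.5385.
Difference = -0.223.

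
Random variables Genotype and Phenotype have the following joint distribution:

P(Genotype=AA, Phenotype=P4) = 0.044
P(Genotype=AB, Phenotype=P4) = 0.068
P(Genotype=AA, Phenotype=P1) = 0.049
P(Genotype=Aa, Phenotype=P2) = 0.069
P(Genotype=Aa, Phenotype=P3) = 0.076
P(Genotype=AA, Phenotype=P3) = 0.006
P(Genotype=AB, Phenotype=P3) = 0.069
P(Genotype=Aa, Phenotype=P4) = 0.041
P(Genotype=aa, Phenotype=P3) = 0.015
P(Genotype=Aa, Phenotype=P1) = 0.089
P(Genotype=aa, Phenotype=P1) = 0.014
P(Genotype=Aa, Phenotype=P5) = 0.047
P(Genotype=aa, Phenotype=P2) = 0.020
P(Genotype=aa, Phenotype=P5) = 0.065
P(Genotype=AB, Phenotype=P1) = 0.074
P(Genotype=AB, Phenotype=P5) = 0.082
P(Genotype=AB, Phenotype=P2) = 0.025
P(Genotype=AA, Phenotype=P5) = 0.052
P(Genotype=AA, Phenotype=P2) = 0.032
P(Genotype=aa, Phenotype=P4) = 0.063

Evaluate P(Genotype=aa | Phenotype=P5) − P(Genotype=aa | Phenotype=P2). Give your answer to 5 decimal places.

0.12724

P(Phenotype=P5) = 0.052 + 0.047 + 0.065 + 0.082 = 0.246; P(Genotype=aa | Phenotype=P5) = 0.065/0.246 = 0.264228.
P(Phenotype=P2) = 0.032 + 0.069 + 0.020 + 0.025 = 0.146; P(Genotype=aa | Phenotype=P2) = 0.020/0.146 = 0.136986.
Difference = 0.12724.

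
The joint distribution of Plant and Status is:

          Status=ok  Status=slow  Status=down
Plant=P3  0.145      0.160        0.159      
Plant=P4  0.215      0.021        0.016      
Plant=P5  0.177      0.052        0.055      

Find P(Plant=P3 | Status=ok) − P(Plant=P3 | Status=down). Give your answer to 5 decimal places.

P(Status=ok) = 0.145 + 0.215 + 0.177 = 0.537; P(Plant=P3 | Status=ok) = 0.145/0.537 = 0.270019.
P(Status=down) = 0.159 + 0.016 + 0.055 = 0.230; P(Plant=P3 | Status=down) = 0.159/0.230 = 0.691304.
Difference = -0.42129.

-0.42129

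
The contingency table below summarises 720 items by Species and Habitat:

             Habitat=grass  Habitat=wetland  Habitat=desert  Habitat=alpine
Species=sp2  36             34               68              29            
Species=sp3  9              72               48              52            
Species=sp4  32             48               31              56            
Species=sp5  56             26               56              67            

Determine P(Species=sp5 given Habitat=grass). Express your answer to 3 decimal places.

Total with Habitat=grass: 36 + 9 + 32 + 56 = 133.
P(Species=sp5 | Habitat=grass) = 56/133 = 0.421.

0.421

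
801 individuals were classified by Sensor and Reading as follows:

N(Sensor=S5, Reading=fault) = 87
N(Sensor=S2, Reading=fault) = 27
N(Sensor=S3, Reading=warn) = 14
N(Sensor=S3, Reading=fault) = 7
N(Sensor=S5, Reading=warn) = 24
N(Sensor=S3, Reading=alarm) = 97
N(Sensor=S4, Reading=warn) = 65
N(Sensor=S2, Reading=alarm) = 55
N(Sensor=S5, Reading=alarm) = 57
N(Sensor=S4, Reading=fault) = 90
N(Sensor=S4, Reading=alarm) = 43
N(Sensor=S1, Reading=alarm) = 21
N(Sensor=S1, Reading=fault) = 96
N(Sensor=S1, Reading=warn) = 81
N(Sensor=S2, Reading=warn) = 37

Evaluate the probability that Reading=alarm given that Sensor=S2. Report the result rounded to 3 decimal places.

Total with Sensor=S2: 37 + 55 + 27 = 119.
P(Reading=alarm | Sensor=S2) = 55/119 = 0.462.

0.462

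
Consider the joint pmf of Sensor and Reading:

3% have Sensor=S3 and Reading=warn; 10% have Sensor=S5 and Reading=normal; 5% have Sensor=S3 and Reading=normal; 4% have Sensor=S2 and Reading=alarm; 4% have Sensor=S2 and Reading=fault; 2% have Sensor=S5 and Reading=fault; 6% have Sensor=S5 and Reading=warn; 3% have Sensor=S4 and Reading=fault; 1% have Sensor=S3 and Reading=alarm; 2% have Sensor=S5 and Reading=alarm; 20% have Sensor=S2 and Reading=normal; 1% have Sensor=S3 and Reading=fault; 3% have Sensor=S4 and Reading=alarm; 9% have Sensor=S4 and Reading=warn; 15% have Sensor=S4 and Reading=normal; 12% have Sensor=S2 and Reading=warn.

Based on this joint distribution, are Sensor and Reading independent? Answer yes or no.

Every cell satisfies P(Sensor,Reading) = P(Sensor)·P(Reading). For instance P(Sensor=S2) = 0.40, P(Reading=warn) = 0.30, and 0.40×0.30 = 0.12 matches the joint entry. So Sensor and Reading are independent.

yes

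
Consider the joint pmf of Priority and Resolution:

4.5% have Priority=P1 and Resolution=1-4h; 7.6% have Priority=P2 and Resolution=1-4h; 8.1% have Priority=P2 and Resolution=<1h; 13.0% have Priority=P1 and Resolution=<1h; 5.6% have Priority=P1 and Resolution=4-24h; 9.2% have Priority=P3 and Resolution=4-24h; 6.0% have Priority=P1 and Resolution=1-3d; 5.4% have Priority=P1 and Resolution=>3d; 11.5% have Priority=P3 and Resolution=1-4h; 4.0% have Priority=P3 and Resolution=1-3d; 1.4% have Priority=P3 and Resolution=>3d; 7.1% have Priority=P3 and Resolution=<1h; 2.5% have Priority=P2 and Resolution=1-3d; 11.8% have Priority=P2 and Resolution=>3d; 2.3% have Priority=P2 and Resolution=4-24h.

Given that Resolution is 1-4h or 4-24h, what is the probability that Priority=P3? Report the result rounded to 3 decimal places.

0.509

P(Resolution=1-4h) = 0.045 + 0.076 + 0.115 = 0.236.
P(Resolution=4-24h) = 0.056 + 0.023 + 0.092 = 0.171.
P(Resolution ∈ {1-4h, 4-24h}) = 0.236 + 0.171 = 0.407; P(Priority=P3, Resolution ∈ {1-4h, 4-24h}) = 0.115 + 0.092 = 0.207.
P(Priority=P3 | Resolution ∈ {1-4h, 4-24h}) = 0.207/0.407 = 0.509.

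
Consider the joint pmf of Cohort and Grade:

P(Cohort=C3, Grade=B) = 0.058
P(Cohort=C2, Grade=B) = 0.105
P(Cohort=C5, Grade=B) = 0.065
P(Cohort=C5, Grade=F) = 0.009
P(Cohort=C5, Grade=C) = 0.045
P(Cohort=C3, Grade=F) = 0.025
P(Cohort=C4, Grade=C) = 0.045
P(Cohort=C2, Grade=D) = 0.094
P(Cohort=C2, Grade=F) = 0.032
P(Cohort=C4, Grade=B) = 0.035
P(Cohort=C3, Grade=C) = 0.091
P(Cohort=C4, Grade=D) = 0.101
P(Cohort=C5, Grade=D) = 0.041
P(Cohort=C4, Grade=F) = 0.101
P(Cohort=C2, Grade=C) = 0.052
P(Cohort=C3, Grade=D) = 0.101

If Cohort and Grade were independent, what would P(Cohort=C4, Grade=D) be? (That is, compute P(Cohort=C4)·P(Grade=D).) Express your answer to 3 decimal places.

P(Cohort=C4) = 0.035 + 0.045 + 0.101 + 0.101 = 0.282.
P(Grade=D) = 0.094 + 0.101 + 0.101 + 0.041 = 0.337.
Product: 0.282 × 0.337 = 0.095.

0.095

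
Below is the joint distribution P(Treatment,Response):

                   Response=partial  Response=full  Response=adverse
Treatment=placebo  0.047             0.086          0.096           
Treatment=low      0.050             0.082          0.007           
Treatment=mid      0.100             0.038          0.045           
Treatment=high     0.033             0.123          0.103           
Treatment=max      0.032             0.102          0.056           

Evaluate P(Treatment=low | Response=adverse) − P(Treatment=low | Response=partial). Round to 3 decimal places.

P(Response=adverse) = 0.096 + 0.007 + 0.045 + 0.103 + 0.056 = 0.307; P(Treatment=low | Response=adverse) = 0.007/0.307 = 0.0228.
P(Response=partial) = 0.047 + 0.050 + 0.100 + 0.033 + 0.032 = 0.262; P(Treatment=low | Response=partial) = 0.050/0.262 = 0.1908.
Difference = -0.168.

-0.168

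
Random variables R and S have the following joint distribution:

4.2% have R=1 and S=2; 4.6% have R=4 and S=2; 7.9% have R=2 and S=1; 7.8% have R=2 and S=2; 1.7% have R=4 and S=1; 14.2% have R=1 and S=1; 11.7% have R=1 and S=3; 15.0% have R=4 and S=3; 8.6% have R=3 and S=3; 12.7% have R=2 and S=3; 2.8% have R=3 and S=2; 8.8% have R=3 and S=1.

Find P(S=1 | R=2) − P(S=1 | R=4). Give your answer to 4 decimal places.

0.1984

P(R=2) = 0.079 + 0.078 + 0.127 = 0.284; P(S=1 | R=2) = 0.079/0.284 = 0.27817.
P(R=4) = 0.017 + 0.046 + 0.150 = 0.213; P(S=1 | R=4) = 0.017/0.213 = 0.07981.
Difference = 0.1984.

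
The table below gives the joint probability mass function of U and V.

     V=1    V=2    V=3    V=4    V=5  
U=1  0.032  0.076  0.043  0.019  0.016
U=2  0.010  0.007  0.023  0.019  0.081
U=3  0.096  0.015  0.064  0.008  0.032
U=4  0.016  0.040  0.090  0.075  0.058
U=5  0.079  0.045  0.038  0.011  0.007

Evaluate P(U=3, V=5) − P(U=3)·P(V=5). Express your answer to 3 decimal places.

-0.010

P(U=3) = 0.096 + 0.015 + 0.064 + 0.008 + 0.032 = 0.215.
P(V=5) = 0.016 + 0.081 + 0.032 + 0.058 + 0.007 = 0.194.
P(U=3, V=5) − P(U=3)P(V=5) = 0.032 − 0.215×0.194 = -0.010.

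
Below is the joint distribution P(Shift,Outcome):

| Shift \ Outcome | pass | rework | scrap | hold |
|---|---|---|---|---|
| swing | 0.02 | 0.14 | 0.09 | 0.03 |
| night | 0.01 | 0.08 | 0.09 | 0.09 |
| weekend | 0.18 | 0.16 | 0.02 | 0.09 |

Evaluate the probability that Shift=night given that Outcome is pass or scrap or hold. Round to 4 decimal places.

P(Outcome=pass) = 0.02 + 0.01 + 0.18 = 0.21.
P(Outcome=scrap) = 0.09 + 0.09 + 0.02 = 0.20.
P(Outcome=hold) = 0.03 + 0.09 + 0.09 = 0.21.
P(Outcome ∈ {pass, scrap, hold}) = 0.21 + 0.20 + 0.21 = 0.62; P(Shift=night, Outcome ∈ {pass, scrap, hold}) = 0.01 + 0.09 + 0.09 = 0.19.
P(Shift=night | Outcome ∈ {pass, scrap, hold}) = 0.19/0.62 = 0.3065.

0.3065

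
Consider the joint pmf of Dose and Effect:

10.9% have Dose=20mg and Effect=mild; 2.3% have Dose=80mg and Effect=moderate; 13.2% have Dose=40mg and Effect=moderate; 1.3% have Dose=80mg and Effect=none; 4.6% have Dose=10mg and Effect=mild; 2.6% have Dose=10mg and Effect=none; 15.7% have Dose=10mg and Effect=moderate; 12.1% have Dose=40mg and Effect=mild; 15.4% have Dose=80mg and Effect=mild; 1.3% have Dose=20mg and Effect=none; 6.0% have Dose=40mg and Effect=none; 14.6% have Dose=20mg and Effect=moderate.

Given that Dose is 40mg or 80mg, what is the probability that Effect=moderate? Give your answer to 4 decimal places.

P(Dose=40mg) = 0.060 + 0.121 + 0.132 = 0.313.
P(Dose=80mg) = 0.013 + 0.154 + 0.023 = 0.190.
P(Dose ∈ {40mg, 80mg}) = 0.313 + 0.190 = 0.503; P(Effect=moderate, Dose ∈ {40mg, 80mg}) = 0.132 + 0.023 = 0.155.
P(Effect=moderate | Dose ∈ {40mg, 80mg}) = 0.155/0.503 = 0.3082.

0.3082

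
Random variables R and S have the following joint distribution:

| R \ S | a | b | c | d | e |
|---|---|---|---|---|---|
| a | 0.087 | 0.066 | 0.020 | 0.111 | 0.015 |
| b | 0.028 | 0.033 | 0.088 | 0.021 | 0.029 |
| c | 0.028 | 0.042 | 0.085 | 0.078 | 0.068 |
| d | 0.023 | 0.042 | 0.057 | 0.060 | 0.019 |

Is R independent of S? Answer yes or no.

P(R=a) = 0.299 and P(S=c) = 0.250, so their product is 0.07475, but P(R=a, S=c) = 0.020. Since these differ, R and S are not independent.

no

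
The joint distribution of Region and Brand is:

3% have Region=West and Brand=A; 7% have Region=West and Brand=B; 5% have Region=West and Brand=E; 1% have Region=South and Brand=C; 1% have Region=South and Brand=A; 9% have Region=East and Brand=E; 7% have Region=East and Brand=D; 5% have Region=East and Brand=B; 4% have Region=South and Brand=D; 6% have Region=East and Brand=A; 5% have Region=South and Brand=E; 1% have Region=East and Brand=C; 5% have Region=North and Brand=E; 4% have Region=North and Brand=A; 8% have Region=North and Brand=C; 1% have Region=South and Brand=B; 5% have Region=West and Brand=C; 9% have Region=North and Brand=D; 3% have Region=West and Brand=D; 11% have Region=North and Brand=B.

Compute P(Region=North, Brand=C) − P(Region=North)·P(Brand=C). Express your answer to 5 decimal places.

P(Region=North) = 0.04 + 0.11 + 0.08 + 0.09 + 0.05 = 0.37.
P(Brand=C) = 0.08 + 0.01 + 0.01 + 0.05 = 0.15.
P(Region=North, Brand=C) − P(Region=North)P(Brand=C) = 0.08 − 0.37×0.15 = 0.02450.

0.02450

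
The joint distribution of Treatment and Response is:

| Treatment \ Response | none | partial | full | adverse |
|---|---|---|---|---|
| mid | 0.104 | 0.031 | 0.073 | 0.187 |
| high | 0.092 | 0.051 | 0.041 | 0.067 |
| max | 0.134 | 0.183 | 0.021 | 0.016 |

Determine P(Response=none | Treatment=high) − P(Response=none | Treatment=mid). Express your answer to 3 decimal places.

P(Treatment=high) = 0.092 + 0.051 + 0.041 + 0.067 = 0.251; P(Response=none | Treatment=high) = 0.092/0.251 = 0.3665.
P(Treatment=mid) = 0.104 + 0.031 + 0.073 + 0.187 = 0.395; P(Response=none | Treatment=mid) = 0.104/0.395 = 0.2633.
Difference = 0.103.

0.103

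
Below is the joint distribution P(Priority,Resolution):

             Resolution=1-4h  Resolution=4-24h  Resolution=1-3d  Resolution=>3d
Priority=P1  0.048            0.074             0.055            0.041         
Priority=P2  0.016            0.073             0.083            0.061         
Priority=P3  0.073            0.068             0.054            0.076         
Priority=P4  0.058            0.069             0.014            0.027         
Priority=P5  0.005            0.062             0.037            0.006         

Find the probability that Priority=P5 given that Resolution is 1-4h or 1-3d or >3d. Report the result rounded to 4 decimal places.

0.0734

P(Resolution=1-4h) = 0.048 + 0.016 + 0.073 + 0.058 + 0.005 = 0.200.
P(Resolution=1-3d) = 0.055 + 0.083 + 0.054 + 0.014 + 0.037 = 0.243.
P(Resolution=>3d) = 0.041 + 0.061 + 0.076 + 0.027 + 0.006 = 0.211.
P(Resolution ∈ {1-4h, 1-3d, >3d}) = 0.200 + 0.243 + 0.211 = 0.654; P(Priority=P5, Resolution ∈ {1-4h, 1-3d, >3d}) = 0.005 + 0.037 + 0.006 = 0.048.
P(Priority=P5 | Resolution ∈ {1-4h, 1-3d, >3d}) = 0.048/0.654 = 0.0734.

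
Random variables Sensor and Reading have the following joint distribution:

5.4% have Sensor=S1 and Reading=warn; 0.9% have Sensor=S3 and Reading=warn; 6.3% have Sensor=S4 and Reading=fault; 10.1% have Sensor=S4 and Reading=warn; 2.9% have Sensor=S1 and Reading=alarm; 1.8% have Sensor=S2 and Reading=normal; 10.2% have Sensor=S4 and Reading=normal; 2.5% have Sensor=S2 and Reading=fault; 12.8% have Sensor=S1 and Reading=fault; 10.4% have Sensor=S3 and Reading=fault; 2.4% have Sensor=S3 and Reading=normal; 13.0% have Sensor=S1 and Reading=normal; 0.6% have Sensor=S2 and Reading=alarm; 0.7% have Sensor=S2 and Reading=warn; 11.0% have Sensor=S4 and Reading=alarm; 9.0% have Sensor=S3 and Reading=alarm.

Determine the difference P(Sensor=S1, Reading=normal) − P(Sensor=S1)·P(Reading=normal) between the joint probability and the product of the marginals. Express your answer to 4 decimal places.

P(Sensor=S1) = 0.130 + 0.054 + 0.029 + 0.128 = 0.341.
P(Reading=normal) = 0.130 + 0.018 + 0.024 + 0.102 = 0.274.
P(Sensor=S1, Reading=normal) − P(Sensor=S1)P(Reading=normal) = 0.130 − 0.341×0.274 = 0.0366.

0.0366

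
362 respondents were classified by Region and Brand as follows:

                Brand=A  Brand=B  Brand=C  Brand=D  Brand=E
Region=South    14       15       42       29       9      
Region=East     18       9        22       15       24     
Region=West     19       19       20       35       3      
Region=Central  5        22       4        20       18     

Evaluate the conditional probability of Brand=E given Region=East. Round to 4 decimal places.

0.2727

Total with Region=East: 18 + 9 + 22 + 15 + 24 = 88.
P(Brand=E | Region=East) = 24/88 = 0.2727.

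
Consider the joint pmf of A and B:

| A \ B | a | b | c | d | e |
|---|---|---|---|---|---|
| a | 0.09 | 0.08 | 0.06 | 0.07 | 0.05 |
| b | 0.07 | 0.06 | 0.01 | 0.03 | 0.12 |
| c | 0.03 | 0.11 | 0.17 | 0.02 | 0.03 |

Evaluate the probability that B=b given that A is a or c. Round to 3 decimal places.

0.268

P(A=a) = 0.09 + 0.08 + 0.06 + 0.07 + 0.05 = 0.35.
P(A=c) = 0.03 + 0.11 + 0.17 + 0.02 + 0.03 = 0.36.
P(A ∈ {a, c}) = 0.35 + 0.36 = 0.71; P(B=b, A ∈ {a, c}) = 0.08 + 0.11 = 0.19.
P(B=b | A ∈ {a, c}) = 0.19/0.71 = 0.268.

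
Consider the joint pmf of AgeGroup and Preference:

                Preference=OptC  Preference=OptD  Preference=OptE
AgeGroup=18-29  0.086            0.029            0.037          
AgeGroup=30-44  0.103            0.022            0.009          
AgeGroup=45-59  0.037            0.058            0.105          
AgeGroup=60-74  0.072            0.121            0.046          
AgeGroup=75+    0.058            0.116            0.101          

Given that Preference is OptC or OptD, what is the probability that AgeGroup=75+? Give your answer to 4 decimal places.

P(Preference=OptC) = 0.086 + 0.103 + 0.037 + 0.072 + 0.058 = 0.356.
P(Preference=OptD) = 0.029 + 0.022 + 0.058 + 0.121 + 0.116 = 0.346.
P(Preference ∈ {OptC, OptD}) = 0.356 + 0.346 = 0.702; P(AgeGroup=75+, Preference ∈ {OptC, OptD}) = 0.058 + 0.116 = 0.174.
P(AgeGroup=75+ | Preference ∈ {OptC, OptD}) = 0.174/0.702 = 0.2479.

0.2479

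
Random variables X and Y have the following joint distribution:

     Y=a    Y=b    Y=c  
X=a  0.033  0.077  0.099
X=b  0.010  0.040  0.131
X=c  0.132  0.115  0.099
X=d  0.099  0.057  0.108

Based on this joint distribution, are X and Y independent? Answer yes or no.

P(X=c) = 0.346 and P(Y=c) = 0.437, so their product is 0.15120, but P(X=c, Y=c) = 0.099. Since these differ, X and Y are not independent.

no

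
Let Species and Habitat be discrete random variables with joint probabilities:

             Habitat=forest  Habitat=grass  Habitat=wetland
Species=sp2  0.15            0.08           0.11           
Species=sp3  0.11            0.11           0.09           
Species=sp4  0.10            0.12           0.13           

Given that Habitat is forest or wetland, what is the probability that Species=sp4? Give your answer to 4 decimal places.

0.3333

P(Habitat=forest) = 0.15 + 0.11 + 0.10 = 0.36.
P(Habitat=wetland) = 0.11 + 0.09 + 0.13 = 0.33.
P(Habitat ∈ {forest, wetland}) = 0.36 + 0.33 = 0.69; P(Species=sp4, Habitat ∈ {forest, wetland}) = 0.10 + 0.13 = 0.23.
P(Species=sp4 | Habitat ∈ {forest, wetland}) = 0.23/0.69 = 0.3333.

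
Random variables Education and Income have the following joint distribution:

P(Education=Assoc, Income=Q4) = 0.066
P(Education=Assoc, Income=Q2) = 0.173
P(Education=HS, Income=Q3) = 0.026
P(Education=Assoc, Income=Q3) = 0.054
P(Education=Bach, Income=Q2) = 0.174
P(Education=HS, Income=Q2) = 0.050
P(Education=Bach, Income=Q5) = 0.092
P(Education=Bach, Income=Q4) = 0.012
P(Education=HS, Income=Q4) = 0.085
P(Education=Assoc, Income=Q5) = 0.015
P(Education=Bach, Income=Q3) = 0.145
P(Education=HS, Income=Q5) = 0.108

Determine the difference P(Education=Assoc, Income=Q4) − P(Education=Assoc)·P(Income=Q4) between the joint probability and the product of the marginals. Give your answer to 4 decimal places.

P(Education=Assoc) = 0.173 + 0.054 + 0.066 + 0.015 = 0.308.
P(Income=Q4) = 0.085 + 0.066 + 0.012 = 0.163.
P(Education=Assoc, Income=Q4) − P(Education=Assoc)P(Income=Q4) = 0.066 − 0.308×0.163 = 0.0158.

0.0158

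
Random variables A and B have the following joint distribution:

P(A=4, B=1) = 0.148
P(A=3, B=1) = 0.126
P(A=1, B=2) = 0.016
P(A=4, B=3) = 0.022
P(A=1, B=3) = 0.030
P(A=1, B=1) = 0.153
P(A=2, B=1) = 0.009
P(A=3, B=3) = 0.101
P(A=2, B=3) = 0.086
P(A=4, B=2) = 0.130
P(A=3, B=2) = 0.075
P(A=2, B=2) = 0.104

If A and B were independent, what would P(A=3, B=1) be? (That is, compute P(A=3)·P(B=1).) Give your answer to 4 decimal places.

P(A=3) = 0.126 + 0.075 + 0.101 = 0.302.
P(B=1) = 0.153 + 0.009 + 0.126 + 0.148 = 0.436.
Product: 0.302 × 0.436 = 0.1317.

0.1317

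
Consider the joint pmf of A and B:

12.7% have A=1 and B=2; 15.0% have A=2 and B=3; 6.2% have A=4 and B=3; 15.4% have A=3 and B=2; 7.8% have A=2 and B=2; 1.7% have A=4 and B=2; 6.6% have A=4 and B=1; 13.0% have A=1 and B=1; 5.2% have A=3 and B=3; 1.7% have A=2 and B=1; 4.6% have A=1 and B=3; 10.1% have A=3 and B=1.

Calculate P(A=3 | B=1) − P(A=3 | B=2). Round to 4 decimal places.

-0.0879

P(B=1) = 0.130 + 0.017 + 0.101 + 0.066 = 0.314; P(A=3 | B=1) = 0.101/0.314 = 0.32166.
P(B=2) = 0.127 + 0.078 + 0.154 + 0.017 = 0.376; P(A=3 | B=2) = 0.154/0.376 = 0.40957.
Difference = -0.0879.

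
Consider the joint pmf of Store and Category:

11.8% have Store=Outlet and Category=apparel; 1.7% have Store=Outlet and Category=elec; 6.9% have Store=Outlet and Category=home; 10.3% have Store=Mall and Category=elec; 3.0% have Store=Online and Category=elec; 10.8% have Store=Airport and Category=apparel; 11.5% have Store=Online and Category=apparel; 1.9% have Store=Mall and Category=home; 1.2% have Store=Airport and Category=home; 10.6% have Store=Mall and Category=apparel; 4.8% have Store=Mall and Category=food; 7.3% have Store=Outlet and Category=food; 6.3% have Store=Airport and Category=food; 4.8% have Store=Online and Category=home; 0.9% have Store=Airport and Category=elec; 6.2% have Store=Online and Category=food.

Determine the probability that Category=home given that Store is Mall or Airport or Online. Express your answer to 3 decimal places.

0.109

P(Store=Mall) = 0.048 + 0.106 + 0.103 + 0.019 = 0.276.
P(Store=Airport) = 0.063 + 0.108 + 0.009 + 0.012 = 0.192.
P(Store=Online) = 0.062 + 0.115 + 0.030 + 0.048 = 0.255.
P(Store ∈ {Mall, Airport, Online}) = 0.276 + 0.192 + 0.255 = 0.723; P(Category=home, Store ∈ {Mall, Airport, Online}) = 0.019 + 0.012 + 0.048 = 0.079.
P(Category=home | Store ∈ {Mall, Airport, Online}) = 0.079/0.723 = 0.109.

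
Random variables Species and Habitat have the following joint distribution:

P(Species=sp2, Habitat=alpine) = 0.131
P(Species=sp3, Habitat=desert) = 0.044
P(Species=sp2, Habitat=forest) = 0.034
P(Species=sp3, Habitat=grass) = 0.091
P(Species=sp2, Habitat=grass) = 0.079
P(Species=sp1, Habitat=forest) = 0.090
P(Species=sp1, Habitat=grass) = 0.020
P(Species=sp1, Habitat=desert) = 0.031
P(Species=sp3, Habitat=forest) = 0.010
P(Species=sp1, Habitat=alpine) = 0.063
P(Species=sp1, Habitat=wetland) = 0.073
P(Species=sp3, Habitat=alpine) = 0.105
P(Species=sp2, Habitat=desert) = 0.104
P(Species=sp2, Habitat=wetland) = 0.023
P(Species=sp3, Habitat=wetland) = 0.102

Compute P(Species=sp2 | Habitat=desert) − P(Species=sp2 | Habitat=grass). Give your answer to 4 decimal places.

0.1652

P(Habitat=desert) = 0.031 + 0.104 + 0.044 = 0.179; P(Species=sp2 | Habitat=desert) = 0.104/0.179 = 0.58101.
P(Habitat=grass) = 0.020 + 0.079 + 0.091 = 0.190; P(Species=sp2 | Habitat=grass) = 0.079/0.190 = 0.41579.
Difference = 0.1652.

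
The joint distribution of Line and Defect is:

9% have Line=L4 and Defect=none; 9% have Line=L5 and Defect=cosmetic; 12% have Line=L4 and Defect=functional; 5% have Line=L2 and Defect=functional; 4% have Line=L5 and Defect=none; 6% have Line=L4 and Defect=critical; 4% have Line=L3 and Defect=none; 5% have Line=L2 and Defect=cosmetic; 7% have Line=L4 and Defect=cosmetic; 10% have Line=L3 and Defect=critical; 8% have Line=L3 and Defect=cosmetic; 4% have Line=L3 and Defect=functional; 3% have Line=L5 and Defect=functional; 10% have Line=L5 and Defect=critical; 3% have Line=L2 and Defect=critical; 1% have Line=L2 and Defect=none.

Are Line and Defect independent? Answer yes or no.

no

P(Line=L4) = 0.34 and P(Defect=critical) = 0.29, so their product is 0.0986, but P(Line=L4, Defect=critical) = 0.06. Since these differ, Line and Defect are not independent.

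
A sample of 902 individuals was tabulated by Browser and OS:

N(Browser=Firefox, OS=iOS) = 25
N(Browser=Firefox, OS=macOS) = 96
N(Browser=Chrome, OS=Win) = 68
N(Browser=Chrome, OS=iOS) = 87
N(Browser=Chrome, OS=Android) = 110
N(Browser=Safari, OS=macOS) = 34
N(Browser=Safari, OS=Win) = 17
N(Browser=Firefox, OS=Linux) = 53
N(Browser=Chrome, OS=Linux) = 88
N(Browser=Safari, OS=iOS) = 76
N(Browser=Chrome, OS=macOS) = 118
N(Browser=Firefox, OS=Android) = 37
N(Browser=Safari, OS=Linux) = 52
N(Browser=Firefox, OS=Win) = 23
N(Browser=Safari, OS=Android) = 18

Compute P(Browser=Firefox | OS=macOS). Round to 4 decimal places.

0.3871

Total with OS=macOS: 118 + 96 + 34 = 248.
P(Browser=Firefox | OS=macOS) = 96/248 = 0.3871.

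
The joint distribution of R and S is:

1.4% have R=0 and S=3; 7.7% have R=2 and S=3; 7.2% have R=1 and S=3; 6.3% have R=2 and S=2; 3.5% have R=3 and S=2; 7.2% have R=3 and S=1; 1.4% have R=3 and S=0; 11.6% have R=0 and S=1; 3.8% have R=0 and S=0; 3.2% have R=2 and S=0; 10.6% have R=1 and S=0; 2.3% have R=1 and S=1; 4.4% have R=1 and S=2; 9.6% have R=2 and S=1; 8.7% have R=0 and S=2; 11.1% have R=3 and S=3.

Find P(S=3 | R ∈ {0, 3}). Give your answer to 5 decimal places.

0.25667

P(R=0) = 0.038 + 0.116 + 0.087 + 0.014 = 0.255.
P(R=3) = 0.014 + 0.072 + 0.035 + 0.111 = 0.232.
P(R ∈ {0, 3}) = 0.255 + 0.232 = 0.487; P(S=3, R ∈ {0, 3}) = 0.014 + 0.111 = 0.125.
P(S=3 | R ∈ {0, 3}) = 0.125/0.487 = 0.25667.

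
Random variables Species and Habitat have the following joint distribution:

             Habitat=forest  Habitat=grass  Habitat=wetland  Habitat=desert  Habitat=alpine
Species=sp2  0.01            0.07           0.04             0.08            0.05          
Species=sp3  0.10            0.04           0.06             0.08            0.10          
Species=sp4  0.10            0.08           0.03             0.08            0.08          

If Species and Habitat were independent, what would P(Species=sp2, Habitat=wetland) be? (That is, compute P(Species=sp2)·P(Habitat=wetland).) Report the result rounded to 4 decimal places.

0.0325

P(Species=sp2) = 0.01 + 0.07 + 0.04 + 0.08 + 0.05 = 0.25.
P(Habitat=wetland) = 0.04 + 0.06 + 0.03 = 0.13.
Product: 0.25 × 0.13 = 0.0325.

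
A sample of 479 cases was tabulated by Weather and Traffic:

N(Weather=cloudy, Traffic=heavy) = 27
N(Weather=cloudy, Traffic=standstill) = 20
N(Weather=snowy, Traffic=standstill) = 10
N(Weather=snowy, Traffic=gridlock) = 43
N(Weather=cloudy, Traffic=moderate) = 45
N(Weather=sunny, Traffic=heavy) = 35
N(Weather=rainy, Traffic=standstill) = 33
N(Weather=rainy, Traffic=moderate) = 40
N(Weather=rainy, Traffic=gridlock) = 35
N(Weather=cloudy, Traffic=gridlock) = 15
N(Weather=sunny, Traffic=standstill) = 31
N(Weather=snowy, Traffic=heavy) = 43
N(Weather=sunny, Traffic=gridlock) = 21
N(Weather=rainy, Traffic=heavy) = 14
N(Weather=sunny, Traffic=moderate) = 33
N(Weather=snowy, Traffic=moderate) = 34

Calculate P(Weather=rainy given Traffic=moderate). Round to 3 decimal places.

0.263

Total with Traffic=moderate: 33 + 45 + 40 + 34 = 152.
P(Weather=rainy | Traffic=moderate) = 40/152 = 0.263.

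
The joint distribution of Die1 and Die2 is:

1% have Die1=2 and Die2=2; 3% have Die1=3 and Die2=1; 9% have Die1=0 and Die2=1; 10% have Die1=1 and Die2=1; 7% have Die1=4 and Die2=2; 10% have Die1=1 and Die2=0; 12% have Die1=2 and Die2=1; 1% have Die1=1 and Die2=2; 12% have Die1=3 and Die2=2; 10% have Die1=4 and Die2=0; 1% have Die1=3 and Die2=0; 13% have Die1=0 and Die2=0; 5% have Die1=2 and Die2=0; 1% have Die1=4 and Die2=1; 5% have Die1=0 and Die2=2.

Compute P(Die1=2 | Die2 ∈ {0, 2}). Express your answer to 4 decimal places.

P(Die2=0) = 0.13 + 0.10 + 0.05 + 0.01 + 0.10 = 0.39.
P(Die2=2) = 0.05 + 0.01 + 0.01 + 0.12 + 0.07 = 0.26.
P(Die2 ∈ {0, 2}) = 0.39 + 0.26 = 0.65; P(Die1=2, Die2 ∈ {0, 2}) = 0.05 + 0.01 = 0.06.
P(Die1=2 | Die2 ∈ {0, 2}) = 0.06/0.65 = 0.0923.

0.0923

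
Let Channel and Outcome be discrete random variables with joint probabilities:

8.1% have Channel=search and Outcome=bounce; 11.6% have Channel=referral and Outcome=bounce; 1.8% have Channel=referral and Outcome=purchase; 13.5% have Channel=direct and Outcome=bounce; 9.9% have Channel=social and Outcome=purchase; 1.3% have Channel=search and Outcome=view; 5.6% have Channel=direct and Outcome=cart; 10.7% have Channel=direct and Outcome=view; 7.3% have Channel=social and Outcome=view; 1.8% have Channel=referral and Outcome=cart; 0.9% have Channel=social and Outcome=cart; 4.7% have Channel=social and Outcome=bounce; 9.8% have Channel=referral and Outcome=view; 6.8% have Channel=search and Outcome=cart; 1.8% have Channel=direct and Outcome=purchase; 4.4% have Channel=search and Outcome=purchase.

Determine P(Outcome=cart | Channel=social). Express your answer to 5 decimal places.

P(Channel=social) = 0.047 + 0.073 + 0.009 + 0.099 = 0.228.
P(Outcome=cart | Channel=social) = 0.009/0.228 = 0.03947.

0.03947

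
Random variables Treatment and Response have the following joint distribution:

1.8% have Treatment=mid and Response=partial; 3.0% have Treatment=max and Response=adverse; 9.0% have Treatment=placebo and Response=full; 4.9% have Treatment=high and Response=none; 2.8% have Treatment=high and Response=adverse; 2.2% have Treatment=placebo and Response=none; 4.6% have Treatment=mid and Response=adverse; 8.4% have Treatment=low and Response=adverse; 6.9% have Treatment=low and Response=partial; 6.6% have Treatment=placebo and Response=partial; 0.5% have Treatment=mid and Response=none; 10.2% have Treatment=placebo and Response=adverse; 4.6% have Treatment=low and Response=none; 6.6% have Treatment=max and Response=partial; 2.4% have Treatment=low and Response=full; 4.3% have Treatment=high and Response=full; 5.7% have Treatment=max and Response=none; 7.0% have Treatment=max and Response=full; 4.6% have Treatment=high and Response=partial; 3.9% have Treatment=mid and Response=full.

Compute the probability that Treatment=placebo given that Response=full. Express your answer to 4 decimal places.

0.3383

P(Response=full) = 0.090 + 0.024 + 0.039 + 0.043 + 0.070 = 0.266.
P(Treatment=placebo | Response=full) = 0.090/0.266 = 0.3383.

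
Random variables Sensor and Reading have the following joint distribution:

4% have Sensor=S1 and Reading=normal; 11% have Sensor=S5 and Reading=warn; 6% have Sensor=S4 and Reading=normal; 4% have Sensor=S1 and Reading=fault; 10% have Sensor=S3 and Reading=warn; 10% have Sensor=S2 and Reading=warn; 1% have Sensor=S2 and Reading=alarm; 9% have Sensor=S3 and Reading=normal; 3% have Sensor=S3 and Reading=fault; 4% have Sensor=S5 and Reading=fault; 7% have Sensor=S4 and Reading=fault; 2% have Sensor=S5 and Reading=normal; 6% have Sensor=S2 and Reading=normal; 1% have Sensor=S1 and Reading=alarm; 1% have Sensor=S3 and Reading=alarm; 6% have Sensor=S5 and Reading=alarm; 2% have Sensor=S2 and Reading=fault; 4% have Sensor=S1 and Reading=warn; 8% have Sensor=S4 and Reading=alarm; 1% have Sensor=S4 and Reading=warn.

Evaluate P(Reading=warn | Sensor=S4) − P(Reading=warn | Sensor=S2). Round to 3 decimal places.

P(Sensor=S4) = 0.06 + 0.01 + 0.08 + 0.07 = 0.22; P(Reading=warn | Sensor=S4) = 0.01/0.22 = 0.0455.
P(Sensor=S2) = 0.06 + 0.10 + 0.01 + 0.02 = 0.19; P(Reading=warn | Sensor=S2) = 0.10/0.19 = 0.5263.
Difference = -0.481.

-0.481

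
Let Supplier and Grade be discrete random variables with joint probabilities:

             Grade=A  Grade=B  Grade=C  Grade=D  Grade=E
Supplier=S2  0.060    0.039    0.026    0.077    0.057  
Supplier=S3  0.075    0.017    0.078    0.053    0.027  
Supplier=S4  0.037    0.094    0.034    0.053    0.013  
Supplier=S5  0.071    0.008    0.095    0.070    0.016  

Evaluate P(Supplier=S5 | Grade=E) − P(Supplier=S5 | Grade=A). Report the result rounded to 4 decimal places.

-0.1506

P(Grade=E) = 0.057 + 0.027 + 0.013 + 0.016 = 0.113; P(Supplier=S5 | Grade=E) = 0.016/0.113 = 0.14159.
P(Grade=A) = 0.060 + 0.075 + 0.037 + 0.071 = 0.243; P(Supplier=S5 | Grade=A) = 0.071/0.243 = 0.29218.
Difference = -0.1506.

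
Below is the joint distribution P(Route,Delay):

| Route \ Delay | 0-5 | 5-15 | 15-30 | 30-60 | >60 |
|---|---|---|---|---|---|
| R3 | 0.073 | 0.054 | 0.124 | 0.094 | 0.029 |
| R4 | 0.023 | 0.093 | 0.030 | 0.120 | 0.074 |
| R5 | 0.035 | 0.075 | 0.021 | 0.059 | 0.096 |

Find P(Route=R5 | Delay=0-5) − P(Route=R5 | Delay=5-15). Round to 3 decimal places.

P(Delay=0-5) = 0.073 + 0.023 + 0.035 = 0.131; P(Route=R5 | Delay=0-5) = 0.035/0.131 = 0.2672.
P(Delay=5-15) = 0.054 + 0.093 + 0.075 = 0.222; P(Route=R5 | Delay=5-15) = 0.075/0.222 = 0.3378.
Difference = -0.071.

-0.071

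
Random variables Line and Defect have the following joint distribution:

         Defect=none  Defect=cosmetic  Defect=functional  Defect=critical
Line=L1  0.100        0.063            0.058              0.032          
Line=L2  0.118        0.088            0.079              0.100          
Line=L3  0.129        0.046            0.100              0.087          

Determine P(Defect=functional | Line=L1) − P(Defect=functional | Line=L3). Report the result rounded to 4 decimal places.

-0.0470

P(Line=L1) = 0.100 + 0.063 + 0.058 + 0.032 = 0.253; P(Defect=functional | Line=L1) = 0.058/0.253 = 0.22925.
P(Line=L3) = 0.129 + 0.046 + 0.100 + 0.087 = 0.362; P(Defect=functional | Line=L3) = 0.100/0.362 = 0.27624.
Difference = -0.0470.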